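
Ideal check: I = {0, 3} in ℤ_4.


Check ideal conditions for I = {0, 3} in ℤ_4:
(1) I is an additive subgroup? No
(2) For r ∈ ℤ_4 and a ∈ I: r·a ∈ I? No  [counterexample: r=2, a=3, r·a mod 4 = 2 ∉ I]

No, I is not an ideal of ℤ_4


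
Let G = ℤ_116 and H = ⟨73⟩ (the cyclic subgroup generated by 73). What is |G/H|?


|⟨73⟩| = n / gcd(73, 116) = 116 / 1 = 116
H is normal (ℤ_116 is abelian).
|G/H| = |G| / |H| = 116 / 116 = 1

|G/H| = 1


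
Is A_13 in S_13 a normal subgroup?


H = A_13 in S_13
A_13 has index 2 in S_13, and every subgroup of index 2 is normal

Yes, normal subgroup


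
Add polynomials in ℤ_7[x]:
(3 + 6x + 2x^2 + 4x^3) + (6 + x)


Add coefficients mod 7:
x^0: 3 + 6 = 2 (mod 7)
x^1: 6 + 1 = 0 (mod 7)
x^2: 2 + 0 = 2 (mod 7)
x^3: 4 + 0 = 4 (mod 7)
Result: 2 + 2x^2 + 4x^3

f + g = 2 + 2x^2 + 4x^3


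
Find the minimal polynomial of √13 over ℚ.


√13 satisfies x² - 13 = 0, irreducible over ℚ since 13 is squarefree

Minimal polynomial: x² - 13


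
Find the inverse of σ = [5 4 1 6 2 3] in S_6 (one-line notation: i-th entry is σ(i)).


To find σ⁻¹, swap domain and range:
σ(1) = 5 → σ⁻¹(5) = 1
σ(2) = 4 → σ⁻¹(4) = 2
σ(3) = 1 → σ⁻¹(1) = 3
σ(4) = 6 → σ⁻¹(6) = 4
σ(5) = 2 → σ⁻¹(2) = 5
σ(6) = 3 → σ⁻¹(3) = 6

σ⁻¹ = [3 5 6 2 1 4]


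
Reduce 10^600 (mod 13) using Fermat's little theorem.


Fermat's little theorem: if p is prime and gcd(a,p)=1, then a^(p-1) ≡ 1 (mod p)
p = 13 is prime, gcd(10,13) = 1
Reduce exponent: 600 mod 12 = 0
So 10^600 ≡ 10^0 (mod 13)
10^0 = 1

10^600 ≡ 1 (mod 13)


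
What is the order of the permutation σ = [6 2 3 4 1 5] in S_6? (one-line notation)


Cycle decomposition: (1 6 5)
Cycle lengths: 3
Order = lcm(3) = 3

ord(σ) = 3


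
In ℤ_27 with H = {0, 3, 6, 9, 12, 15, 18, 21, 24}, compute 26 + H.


26 + H = {26 + h (mod 27) : h ∈ H}
26+0=26, 26+3=2, 26+6=5, 26+9=8, 26+12=11, 26+15=14, 26+18=17, 26+21=20, 26+24=23
26 + H = {2, 5, 8, 11, 14, 17, 20, 23, 26} = 2 + H

26 + H = {2, 5, 8, 11, 14, 17, 20, 23, 26}


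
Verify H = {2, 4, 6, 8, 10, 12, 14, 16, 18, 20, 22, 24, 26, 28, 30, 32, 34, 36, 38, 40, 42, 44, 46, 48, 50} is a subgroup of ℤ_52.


Subgroup test for H = {2, 4, 6, 8, 10, 12, 14, 16, 18, 20, 22, 24, 26, 28, 30, 32, 34, 36, 38, 40, 42, 44, 46, 48, 50} in (ℤ_52, +):
(1) 0 ∈ H? No
(2) Closure: for all a,b ∈ H, (a+b) mod 52 ∈ H? No  [counterexample: 2 + 50 = 0 ∉ H]
(3) Inverses: for all a ∈ H, -a mod 52 ∈ H? Yes

No, H is not a subgroup of ℤ_52


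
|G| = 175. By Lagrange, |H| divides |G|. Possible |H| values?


Lagrange's theorem: |H| divides |G|
|G| = 175
Divisors of 175: 1, 5, 7, 25, 35, 175

Possible subgroup orders: {1, 5, 7, 25, 35, 175}


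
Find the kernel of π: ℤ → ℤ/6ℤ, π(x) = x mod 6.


Kernel = preimage of identity
ker(π) = multiples of 6 = 6ℤ

ker(π) = 6ℤ


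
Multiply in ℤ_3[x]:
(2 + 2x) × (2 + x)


Expand and collect like terms; reduce coefficients mod 3:
x^0: 2·2 = 4 ≡ 1 (mod 3)
x^1: 2·1 + 2·2 = 6 ≡ 0 (mod 3)
x^2: 2·1 = 2 ≡ 2 (mod 3)
Result: 1 + 2x^2

f · g = 1 + 2x^2


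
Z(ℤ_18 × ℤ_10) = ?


Z(G) = {g ∈ G | gx = xg for all x ∈ G}
Direct product of abelian groups is abelian, so Z(G) = G

Z(ℤ_18 × ℤ_10) = ℤ_18 × ℤ_10


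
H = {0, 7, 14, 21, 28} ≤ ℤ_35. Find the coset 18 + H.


18 + H = {18 + h (mod 35) : h ∈ H}
18+0=18, 18+7=25, 18+14=32, 18+21=4, 18+28=11
18 + H = {4, 11, 18, 25, 32} = 4 + H

18 + H = {4, 11, 18, 25, 32}


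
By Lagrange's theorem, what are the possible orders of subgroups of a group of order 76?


Lagrange's theorem: |H| divides |G|
|G| = 76
Divisors of 76: 1, 2, 4, 19, 38, 76

Possible subgroup orders: {1, 2, 4, 19, 38, 76}


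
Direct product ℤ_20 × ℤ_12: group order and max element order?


|ℤ_20 × ℤ_12| = 20 × 12 = 240
Max element order = lcm(20,12) = 60
Cyclic? No (gcd=4)

|ℤ_20×ℤ_12| = 240, max element order = 60


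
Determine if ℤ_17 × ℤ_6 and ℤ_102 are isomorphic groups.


Comparing ℤ_17 × ℤ_6 and ℤ_102:
gcd(17,6) = 1, so ℤ_17 × ℤ_6 ≅ ℤ_102 (CRT)

Yes, ℤ_17 × ℤ_6 ≅ ℤ_102


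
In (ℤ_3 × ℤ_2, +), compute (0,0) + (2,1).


Operation: componentwise addition mod (3, 2)
(0,0) + (2,1) = ((a₁+b₁) mod 3, (a₂+b₂) mod 2) with a = (0,0), b = (2,1)

(0,0) + (2,1) = (2,1)


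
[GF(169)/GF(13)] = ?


GF(169) = GF(13^2), so the extension degree is 2

[GF(169)/GF(13)] = 2


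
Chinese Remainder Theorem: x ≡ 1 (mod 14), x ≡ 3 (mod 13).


m₁ = 14, m₂ = 13, gcd = 1, so CRT applies. M = m₁·m₂ = 182
Let M₁ = M/m₁ = 13, M₂ = M/m₂ = 14
Find y₁ ≡ M₁⁻¹ (mod m₁): 13⁻¹ ≡ 13 (mod 14)
Find y₂ ≡ M₂⁻¹ (mod m₂): 14⁻¹ ≡ 1 (mod 13)
x = a₁·M₁·y₁ + a₂·M₂·y₂ = 1·13·13 + 3·14·1 = 211
Reduce mod 182: x ≡ 29
Check: 29 mod 14 = 1 ✓, 29 mod 13 = 3 ✓

x ≡ 29 (mod 182)


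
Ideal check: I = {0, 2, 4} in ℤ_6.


Check ideal conditions for I = {0, 2, 4} in ℤ_6:
(1) I is an additive subgroup? Yes
(2) For r ∈ ℤ_6 and a ∈ I: r·a ∈ I? Yes

Yes, I is an ideal of ℤ_6


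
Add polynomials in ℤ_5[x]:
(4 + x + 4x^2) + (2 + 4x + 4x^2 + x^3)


Add coefficients mod 5:
x^0: 4 + 2 = 1 (mod 5)
x^1: 1 + 4 = 0 (mod 5)
x^2: 4 + 4 = 3 (mod 5)
x^3: 0 + 1 = 1 (mod 5)
Result: 1 + 3x^2 + x^3

f + g = 1 + 3x^2 + x^3


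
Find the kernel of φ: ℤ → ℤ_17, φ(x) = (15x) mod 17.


Kernel = preimage of identity
ker(φ) = {x ∈ ℤ : 15x ≡ 0 (mod 17)}. gcd(15,17) = 1, so 15x ≡ 0 (mod 17) ⟺ x ≡ 0 (mod 17/1 = 17). Hence ker(φ) = 17ℤ

ker(φ) = 17ℤ


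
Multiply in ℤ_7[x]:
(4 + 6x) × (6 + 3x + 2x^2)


Expand and collect like terms; reduce coefficients mod 7:
x^0: 4·6 = 24 ≡ 3 (mod 7)
x^1: 4·3 + 6·6 = 48 ≡ 6 (mod 7)
x^2: 4·2 + 6·3 = 26 ≡ 5 (mod 7)
x^3: 6·2 = 12 ≡ 5 (mod 7)
Result: 3 + 6x + 5x^2 + 5x^3

f · g = 3 + 6x + 5x^2 + 5x^3


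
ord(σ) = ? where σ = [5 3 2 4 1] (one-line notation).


Cycle decomposition: (1 5) (2 3)
Cycle lengths: 2, 2
Order = lcm(2, 2) = 2

ord(σ) = 2


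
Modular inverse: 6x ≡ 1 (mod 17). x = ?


Use the extended Euclidean algorithm to write 1 = 6·s + 17·t; then s mod 17 is the inverse.
Euclidean algorithm:
  6 = 0·17 + 6
  17 = 2·6 + 5
  6 = 1·5 + 1
  5 = 5·1 + 0
gcd(6,17) = 1
Back-substitution gives: 6·(3) + 17·(-1) = 1
So 6⁻¹ ≡ 3 ≡ 3 (mod 17)
Check: 6 × 3 = 18 ≡ 1 (mod 17) ✓

6⁻¹ ≡ 3 (mod 17)


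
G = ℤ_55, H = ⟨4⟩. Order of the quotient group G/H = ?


|⟨4⟩| = n / gcd(4, 55) = 55 / 1 = 55
H is normal (ℤ_55 is abelian).
|G/H| = |G| / |H| = 55 / 55 = 1

|G/H| = 1


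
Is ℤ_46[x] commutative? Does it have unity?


ℤ_46 has zero divisors (2·23 ≡ 0), and these lift to constant zero divisors in ℤ_46[x]; so not an integral domain
Commutative: Yes
Integral domain: No
Has unity: Yes

ℤ_46[x]: Commutative=Yes, Unity=Yes


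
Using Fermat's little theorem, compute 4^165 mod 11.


Fermat's little theorem: if p is prime and gcd(a,p)=1, then a^(p-1) ≡ 1 (mod p)
p = 11 is prime, gcd(4,11) = 1
Reduce exponent: 165 mod 10 = 5
So 4^165 ≡ 4^5 (mod 11)
4^5 mod 11 = 1

4^165 ≡ 1 (mod 11)


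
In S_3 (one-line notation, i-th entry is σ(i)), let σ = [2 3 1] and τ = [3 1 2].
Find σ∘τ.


σ∘τ: apply τ first, then σ
1 →τ 3 →σ 1
2 →τ 1 →σ 2
3 →τ 2 →σ 3

σ∘τ = [1 2 3]


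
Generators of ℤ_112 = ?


g generates ℤ_n iff gcd(g,n) = 1
Prime factors of 112: 2, 7
Generators are g ∈ {1,...,111} not divisible by any of these primes.
Generators: {1, 3, 5, 9, 11, 13, 15, 17, 19, 23, 25, 27, 29, 31, 33, 37, 39, 41, 43, 45, 47, 51, 53, 55, 57, 59, 61, 65, 67, 69, 71, 73, 75, 79, 81, 83, 85, 87, 89, 93, 95, 97, 99, 101, 103, 107, 109, 111}
Number of generators = φ(112) = 48

Generators of ℤ_112 = {1, 3, 5, 9, 11, 13, 15, 17, 19, 23, 25, 27, 29, 31, 33, 37, 39, 41, 43, 45, 47, 51, 53, 55, 57, 59, 61, 65, 67, 69, 71, 73, 75, 79, 81, 83, 85, 87, 89, 93, 95, 97, 99, 101, 103, 107, 109, 111}


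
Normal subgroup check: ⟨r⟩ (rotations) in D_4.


H = ⟨r⟩ (rotations) in D_4
The rotation subgroup ⟨r⟩ has index 2 in D_4, so it is normal

Yes, normal subgroup


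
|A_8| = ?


|A_n| = n!/2 (even permutations)
|A_8| = 8!/2 = 40320/2 = 20160

|A_8| = 20160


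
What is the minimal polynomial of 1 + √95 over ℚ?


Let α = 1 + √95. Then α - 1 = √95, so (α - 1)² = 95, giving α² - 2α - 94 = 0. Degree 2 and α ∉ ℚ, so this is the minimal polynomial.

Minimal polynomial: x² - 2x - 94


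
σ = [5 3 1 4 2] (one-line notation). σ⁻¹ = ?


To find σ⁻¹, swap domain and range:
σ(1) = 5 → σ⁻¹(5) = 1
σ(2) = 3 → σ⁻¹(3) = 2
σ(3) = 1 → σ⁻¹(1) = 3
σ(4) = 4 → σ⁻¹(4) = 4
σ(5) = 2 → σ⁻¹(2) = 5

σ⁻¹ = [3 5 2 4 1]


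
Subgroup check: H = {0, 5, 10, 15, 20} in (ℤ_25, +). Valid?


Subgroup test for H = {0, 5, 10, 15, 20} in (ℤ_25, +):
(1) 0 ∈ H? Yes
(2) Closure: for all a,b ∈ H, (a+b) mod 25 ∈ H? Yes
(3) Inverses: for all a ∈ H, -a mod 25 ∈ H? Yes

Yes, H is a subgroup of ℤ_25


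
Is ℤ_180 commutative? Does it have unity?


ℤ_180 is a commutative ring with unity 1; 180 = 2×90 is composite, so 2·90 ≡ 0 gives zero divisors (not an integral domain)
Commutative: Yes
Integral domain: No
Has unity: Yes

ℤ_180: Commutative=Yes, Unity=Yes


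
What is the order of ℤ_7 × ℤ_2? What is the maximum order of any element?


|ℤ_7 × ℤ_2| = 7 × 2 = 14
Max element order = lcm(7,2) = 14
Cyclic? Yes (gcd=1)

|ℤ_7×ℤ_2| = 14, max element order = 14


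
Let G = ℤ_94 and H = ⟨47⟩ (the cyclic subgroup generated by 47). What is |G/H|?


|⟨47⟩| = n / gcd(47, 94) = 94 / 47 = 2
H is normal (ℤ_94 is abelian).
|G/H| = |G| / |H| = 94 / 2 = 47

|G/H| = 47


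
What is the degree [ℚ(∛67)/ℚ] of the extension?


∛67 has minimal polynomial x³ - 67 (irreducible over ℚ since 67 is not a perfect cube)

[ℚ(∛67)/ℚ] = 3


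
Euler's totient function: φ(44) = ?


Factor n: 44 = 2^2 × 11
φ(n) = n · ∏(1 - 1/p) over distinct primes p | n
φ(44) = 44 · (1 - 1/2) · (1 - 1/11) = 20

φ(44) = 20


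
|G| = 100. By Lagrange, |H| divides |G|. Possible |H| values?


Lagrange's theorem: |H| divides |G|
|G| = 100
Divisors of 100: 1, 2, 4, 5, 10, 20, 25, 50, 100

Possible subgroup orders: {1, 2, 4, 5, 10, 20, 25, 50, 100}


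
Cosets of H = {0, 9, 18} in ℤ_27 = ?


H = {0, 9, 18}, |H| = 3
Number of cosets = |G|/|H| = 27/3 = 9
0 + H = {0, 9, 18}
1 + H = {1, 10, 19}
2 + H = {2, 11, 20}
3 + H = {3, 12, 21}
4 + H = {4, 13, 22}
5 + H = {5, 14, 23}
6 + H = {6, 15, 24}
7 + H = {7, 16, 25}
8 + H = {8, 17, 26}

Cosets: 0+H={0,9,18}; 1+H={1,10,19}; 2+H={2,11,20}; 3+H={3,12,21}; 4+H={4,13,22}; 5+H={5,14,23}; 6+H={6,15,24}; 7+H={7,16,25}; 8+H={8,17,26}


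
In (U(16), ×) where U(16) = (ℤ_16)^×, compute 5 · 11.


Operation: multiplication mod 16
5 · 11 = (a × b) mod 16 with a = 5, b = 11

5 · 11 = 7


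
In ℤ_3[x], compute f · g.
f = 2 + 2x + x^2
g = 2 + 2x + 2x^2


Expand and collect like terms; reduce coefficients mod 3:
x^0: 2·2 = 4 ≡ 1 (mod 3)
x^1: 2·2 + 2·2 = 8 ≡ 2 (mod 3)
x^2: 2·2 + 2·2 + 1·2 = 10 ≡ 1 (mod 3)
x^3: 2·2 + 1·2 = 6 ≡ 0 (mod 3)
x^4: 1·2 = 2 ≡ 2 (mod 3)
Result: 1 + 2x + x^2 + 2x^4

f · g = 1 + 2x + x^2 + 2x^4


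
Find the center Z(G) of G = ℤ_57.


Z(G) = {g ∈ G | gx = xg for all x ∈ G}
ℤ_57 is abelian, so Z(G) = G

Z(ℤ_57) = ℤ_57


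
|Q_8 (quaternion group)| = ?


Q_8 = {±1, ±i, ±j, ±k}
|Q_8| = 8

|Q_8 (quaternion group)| = 8


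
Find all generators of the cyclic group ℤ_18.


g generates ℤ_n iff gcd(g,n) = 1
Prime factors of 18: 2, 3
Generators are g ∈ {1,...,17} not divisible by any of these primes.
Generators: {1, 5, 7, 11, 13, 17}
Number of generators = φ(18) = 6

Generators of ℤ_18 = {1, 5, 7, 11, 13, 17}


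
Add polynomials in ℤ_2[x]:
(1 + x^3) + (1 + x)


Add coefficients mod 2:
x^0: 1 + 1 = 0 (mod 2)
x^1: 0 + 1 = 1 (mod 2)
x^2: 0 + 0 = 0 (mod 2)
x^3: 1 + 0 = 1 (mod 2)
Result: x + x^3

f + g = x + x^3


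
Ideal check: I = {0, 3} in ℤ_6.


Check ideal conditions for I = {0, 3} in ℤ_6:
(1) I is an additive subgroup? Yes
(2) For r ∈ ℤ_6 and a ∈ I: r·a ∈ I? Yes

Yes, I is an ideal of ℤ_6


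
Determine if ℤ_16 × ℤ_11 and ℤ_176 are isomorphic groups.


Comparing ℤ_16 × ℤ_11 and ℤ_176:
gcd(16,11) = 1, so ℤ_16 × ℤ_11 ≅ ℤ_176 (CRT)

Yes, ℤ_16 × ℤ_11 ≅ ℤ_176


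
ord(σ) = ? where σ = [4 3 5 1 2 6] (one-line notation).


Cycle decomposition: (1 4) (2 3 5)
Cycle lengths: 2, 3
Order = lcm(2, 3) = 6

ord(σ) = 6


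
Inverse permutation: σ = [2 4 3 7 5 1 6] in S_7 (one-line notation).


To find σ⁻¹, swap domain and range:
σ(1) = 2 → σ⁻¹(2) = 1
σ(2) = 4 → σ⁻¹(4) = 2
σ(3) = 3 → σ⁻¹(3) = 3
σ(4) = 7 → σ⁻¹(7) = 4
σ(5) = 5 → σ⁻¹(5) = 5
σ(6) = 1 → σ⁻¹(1) = 6
σ(7) = 6 → σ⁻¹(6) = 7

σ⁻¹ = [6 1 3 2 5 7 4]


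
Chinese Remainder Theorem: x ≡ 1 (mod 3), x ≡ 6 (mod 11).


m₁ = 3, m₂ = 11, gcd = 1, so CRT applies. M = m₁·m₂ = 33
Let M₁ = M/m₁ = 11, M₂ = M/m₂ = 3
Find y₁ ≡ M₁⁻¹ (mod m₁): 11⁻¹ ≡ 2 (mod 3)
Find y₂ ≡ M₂⁻¹ (mod m₂): 3⁻¹ ≡ 4 (mod 11)
x = a₁·M₁·y₁ + a₂·M₂·y₂ = 1·11·2 + 6·3·4 = 94
Reduce mod 33: x ≡ 28
Check: 28 mod 3 = 1 ✓, 28 mod 11 = 6 ✓

x ≡ 28 (mod 33)


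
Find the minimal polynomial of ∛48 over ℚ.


∛48 satisfies x³ - 48 = 0, irreducible over ℚ (no rational root; 48 is not a perfect cube)

Minimal polynomial: x³ - 48


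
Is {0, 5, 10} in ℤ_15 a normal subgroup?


H = {0, 5, 10} in ℤ_15
ℤ_15 is abelian; every subgroup of an abelian group is normal

Yes, normal subgroup


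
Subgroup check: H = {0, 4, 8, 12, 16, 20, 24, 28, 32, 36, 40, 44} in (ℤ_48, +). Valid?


Subgroup test for H = {0, 4, 8, 12, 16, 20, 24, 28, 32, 36, 40, 44} in (ℤ_48, +):
(1) 0 ∈ H? Yes
(2) Closure: for all a,b ∈ H, (a+b) mod 48 ∈ H? Yes
(3) Inverses: for all a ∈ H, -a mod 48 ∈ H? Yes

Yes, H is a subgroup of ℤ_48


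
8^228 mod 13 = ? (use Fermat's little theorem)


Fermat's little theorem: if p is prime and gcd(a,p)=1, then a^(p-1) ≡ 1 (mod p)
p = 13 is prime, gcd(8,13) = 1
Reduce exponent: 228 mod 12 = 0
So 8^228 ≡ 8^0 (mod 13)
8^0 = 1

8^228 ≡ 1 (mod 13)


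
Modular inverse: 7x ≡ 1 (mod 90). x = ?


Use the extended Euclidean algorithm to write 1 = 7·s + 90·t; then s mod 90 is the inverse.
Euclidean algorithm:
  7 = 0·90 + 7
  90 = 12·7 + 6
  7 = 1·6 + 1
  6 = 6·1 + 0
gcd(7,90) = 1
Back-substitution gives: 7·(13) + 90·(-1) = 1
So 7⁻¹ ≡ 13 ≡ 13 (mod 90)
Check: 7 × 13 = 91 ≡ 1 (mod 90) ✓

7⁻¹ ≡ 13 (mod 90)


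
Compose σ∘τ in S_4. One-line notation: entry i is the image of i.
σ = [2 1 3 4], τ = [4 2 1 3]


σ∘τ: apply τ first, then σ
1 →τ 4 →σ 4
2 →τ 2 →σ 1
3 →τ 1 →σ 2
4 →τ 3 →σ 3

σ∘τ = [4 1 2 3]


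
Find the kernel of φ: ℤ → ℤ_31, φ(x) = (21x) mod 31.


Kernel = preimage of identity
ker(φ) = {x ∈ ℤ : 21x ≡ 0 (mod 31)}. gcd(21,31) = 1, so 21x ≡ 0 (mod 31) ⟺ x ≡ 0 (mod 31/1 = 31). Hence ker(φ) = 31ℤ

ker(φ) = 31ℤ


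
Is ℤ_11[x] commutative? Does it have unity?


ℤ_11 is a field (n prime), so ℤ_11[x] is a commutative integral domain with unity
Commutative: Yes
Integral domain: Yes
Has unity: Yes

ℤ_11[x]: Commutative=Yes, Unity=Yes


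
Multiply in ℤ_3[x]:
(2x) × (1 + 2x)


Expand and collect like terms; reduce coefficients mod 3:
x^0: 0·1 = 0 ≡ 0 (mod 3)
x^1: 0·2 + 2·1 = 2 ≡ 2 (mod 3)
x^2: 2·2 = 4 ≡ 1 (mod 3)
Result: 2x + x^2

f · g = 2x + x^2


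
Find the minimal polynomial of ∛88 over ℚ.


∛88 satisfies x³ - 88 = 0, irreducible over ℚ (no rational root; 88 is not a perfect cube)

Minimal polynomial: x³ - 88


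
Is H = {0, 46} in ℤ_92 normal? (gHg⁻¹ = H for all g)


H = {0, 46} in ℤ_92
ℤ_92 is abelian; every subgroup of an abelian group is normal

Yes, normal subgroup


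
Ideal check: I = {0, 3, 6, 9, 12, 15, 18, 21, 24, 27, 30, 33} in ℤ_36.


Check ideal conditions for I = {0, 3, 6, 9, 12, 15, 18, 21, 24, 27, 30, 33} in ℤ_36:
(1) I is an additive subgroup? Yes
(2) For r ∈ ℤ_36 and a ∈ I: r·a ∈ I? Yes

Yes, I is an ideal of ℤ_36


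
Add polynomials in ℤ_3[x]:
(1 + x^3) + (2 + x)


Add coefficients mod 3:
x^0: 1 + 2 = 0 (mod 3)
x^1: 0 + 1 = 1 (mod 3)
x^2: 0 + 0 = 0 (mod 3)
x^3: 1 + 0 = 1 (mod 3)
Result: x + x^3

f + g = x + x^3


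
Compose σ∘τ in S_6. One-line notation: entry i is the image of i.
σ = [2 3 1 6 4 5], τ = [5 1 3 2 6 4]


σ∘τ: apply τ first, then σ
1 →τ 5 →σ 4
2 →τ 1 →σ 2
3 →τ 3 →σ 1
4 →τ 2 →σ 3
5 →τ 6 →σ 5
6 →τ 4 →σ 6

σ∘τ = [4 2 1 3 5 6]


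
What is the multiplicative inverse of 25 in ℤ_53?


Use the extended Euclidean algorithm to write 1 = 25·s + 53·t; then s mod 53 is the inverse.
Euclidean algorithm:
  25 = 0·53 + 25
  53 = 2·25 + 3
  25 = 8·3 + 1
  3 = 3·1 + 0
gcd(25,53) = 1
Back-substitution gives: 25·(17) + 53·(-8) = 1
So 25⁻¹ ≡ 17 ≡ 17 (mod 53)
Check: 25 × 17 = 425 ≡ 1 (mod 53) ✓

25⁻¹ ≡ 17 (mod 53)


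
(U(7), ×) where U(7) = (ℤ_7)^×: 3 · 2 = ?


Operation: multiplication mod 7
3 · 2 = (a × b) mod 7 with a = 3, b = 2

3 · 2 = 6


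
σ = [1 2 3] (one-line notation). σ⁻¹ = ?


To find σ⁻¹, swap domain and range:
σ(1) = 1 → σ⁻¹(1) = 1
σ(2) = 2 → σ⁻¹(2) = 2
σ(3) = 3 → σ⁻¹(3) = 3

σ⁻¹ = [1 2 3]


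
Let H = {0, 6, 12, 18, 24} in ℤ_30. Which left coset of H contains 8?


8 + H = {8 + h (mod 30) : h ∈ H}
8+0=8, 8+6=14, 8+12=20, 8+18=26, 8+24=2
8 + H = {2, 8, 14, 20, 26} = 2 + H

8 + H = {2, 8, 14, 20, 26}


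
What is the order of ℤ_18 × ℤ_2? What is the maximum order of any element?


|ℤ_18 × ℤ_2| = 18 × 2 = 36
Max element order = lcm(18,2) = 18
Cyclic? No (gcd=2)

|ℤ_18×ℤ_2| = 36, max element order = 18


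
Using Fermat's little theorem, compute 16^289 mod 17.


Fermat's little theorem: if p is prime and gcd(a,p)=1, then a^(p-1) ≡ 1 (mod p)
p = 17 is prime, gcd(16,17) = 1
Reduce exponent: 289 mod 16 = 1
So 16^289 ≡ 16^1 (mod 17)
16^1 mod 17 = 16

16^289 ≡ 16 (mod 17)


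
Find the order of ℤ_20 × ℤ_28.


|A × B| = |A| · |B|
|ℤ_20 × ℤ_28| = 20 × 28 = 560

|ℤ_20 × ℤ_28| = 560


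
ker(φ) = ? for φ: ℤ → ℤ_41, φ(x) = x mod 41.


Kernel = preimage of identity
ker(φ) = {x ∈ ℤ : x ≡ 0 (mod 41)} = 41ℤ = {0, ±41, ±82, ...}

ker(φ) = 41ℤ


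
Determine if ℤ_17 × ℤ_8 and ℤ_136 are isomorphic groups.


Comparing ℤ_17 × ℤ_8 and ℤ_136:
gcd(17,8) = 1, so ℤ_17 × ℤ_8 ≅ ℤ_136 (CRT)

Yes, ℤ_17 × ℤ_8 ≅ ℤ_136


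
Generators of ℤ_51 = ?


g generates ℤ_n iff gcd(g,n) = 1
Prime factors of 51: 3, 17
Generators are g ∈ {1,...,50} not divisible by any of these primes.
Generators: {1, 2, 4, 5, 7, 8, 10, 11, 13, 14, 16, 19, 20, 22, 23, 25, 26, 28, 29, 31, 32, 35, 37, 38, 40, 41, 43, 44, 46, 47, 49, 50}
Number of generators = φ(51) = 32

Generators of ℤ_51 = {1, 2, 4, 5, 7, 8, 10, 11, 13, 14, 16, 19, 20, 22, 23, 25, 26, 28, 29, 31, 32, 35, 37, 38, 40, 41, 43, 44, 46, 47, 49, 50}


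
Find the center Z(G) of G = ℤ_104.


Z(G) = {g ∈ G | gx = xg for all x ∈ G}
ℤ_104 is abelian, so Z(G) = G

Z(ℤ_104) = ℤ_104


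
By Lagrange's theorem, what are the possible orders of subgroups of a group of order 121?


Lagrange's theorem: |H| divides |G|
|G| = 121
Divisors of 121: 1, 11, 121

Possible subgroup orders: {1, 11, 121}


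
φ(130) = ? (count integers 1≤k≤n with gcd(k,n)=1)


Factor n: 130 = 2 × 5 × 13
φ(n) = n · ∏(1 - 1/p) over distinct primes p | n
φ(130) = 130 · (1 - 1/2) · (1 - 1/5) · (1 - 1/13) = 48

φ(130) = 48


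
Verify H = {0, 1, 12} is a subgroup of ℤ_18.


Subgroup test for H = {0, 1, 12} in (ℤ_18, +):
(1) 0 ∈ H? Yes
(2) Closure: for all a,b ∈ H, (a+b) mod 18 ∈ H? No  [counterexample: 1 + 1 = 2 ∉ H]
(3) Inverses: for all a ∈ H, -a mod 18 ∈ H? No

No, H is not a subgroup of ℤ_18


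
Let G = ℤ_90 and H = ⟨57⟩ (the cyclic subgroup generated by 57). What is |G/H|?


|⟨57⟩| = n / gcd(57, 90) = 90 / 3 = 30
H is normal (ℤ_90 is abelian).
|G/H| = |G| / |H| = 90 / 30 = 3

|G/H| = 3


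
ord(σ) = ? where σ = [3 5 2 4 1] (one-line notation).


Cycle decomposition: (1 3 2 5)
Cycle lengths: 4
Order = lcm(4) = 4

ord(σ) = 4


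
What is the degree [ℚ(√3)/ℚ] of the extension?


√3 has minimal polynomial x² - 3 (irreducible over ℚ since 3 is squarefree)

[ℚ(√3)/ℚ] = 2


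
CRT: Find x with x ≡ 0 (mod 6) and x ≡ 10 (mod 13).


m₁ = 6, m₂ = 13, gcd = 1, so CRT applies. M = m₁·m₂ = 78
Let M₁ = M/m₁ = 13, M₂ = M/m₂ = 6
Find y₁ ≡ M₁⁻¹ (mod m₁): 13⁻¹ ≡ 1 (mod 6)
Find y₂ ≡ M₂⁻¹ (mod m₂): 6⁻¹ ≡ 11 (mod 13)
x = a₁·M₁·y₁ + a₂·M₂·y₂ = 0·13·1 + 10·6·11 = 660
Reduce mod 78: x ≡ 36
Check: 36 mod 6 = 0 ✓, 36 mod 13 = 10 ✓

x ≡ 36 (mod 78)


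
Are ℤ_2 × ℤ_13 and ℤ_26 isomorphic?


Comparing ℤ_2 × ℤ_13 and ℤ_26:
gcd(2,13) = 1, so ℤ_2 × ℤ_13 ≅ ℤ_26 (CRT)

Yes, ℤ_2 × ℤ_13 ≅ ℤ_26


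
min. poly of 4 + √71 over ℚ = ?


Let α = 4 + √71. Then α - 4 = √71, so (α - 4)² = 71, giving α² - 8α - 55 = 0. Degree 2 and α ∉ ℚ, so this is the minimal polynomial.

Minimal polynomial: x² - 8x - 55


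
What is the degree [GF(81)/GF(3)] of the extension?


GF(81) = GF(3^4), so the extension degree is 4

[GF(81)/GF(3)] = 4


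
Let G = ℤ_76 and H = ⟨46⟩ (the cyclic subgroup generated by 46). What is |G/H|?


|⟨46⟩| = n / gcd(46, 76) = 76 / 2 = 38
H is normal (ℤ_76 is abelian).
|G/H| = |G| / |H| = 76 / 38 = 2

|G/H| = 2


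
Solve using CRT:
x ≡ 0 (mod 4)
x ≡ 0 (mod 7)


m₁ = 4, m₂ = 7, gcd = 1, so CRT applies. M = m₁·m₂ = 28
Let M₁ = M/m₁ = 7, M₂ = M/m₂ = 4
Find y₁ ≡ M₁⁻¹ (mod m₁): 7⁻¹ ≡ 3 (mod 4)
Find y₂ ≡ M₂⁻¹ (mod m₂): 4⁻¹ ≡ 2 (mod 7)
x = a₁·M₁·y₁ + a₂·M₂·y₂ = 0·7·3 + 0·4·2 = 0
Reduce mod 28: x ≡ 0
Check: 0 mod 4 = 0 ✓, 0 mod 7 = 0 ✓

x ≡ 0 (mod 28)


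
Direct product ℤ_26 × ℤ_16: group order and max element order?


|ℤ_26 × ℤ_16| = 26 × 16 = 416
Max element order = lcm(26,16) = 208
Cyclic? No (gcd=2)

|ℤ_26×ℤ_16| = 416, max element order = 208


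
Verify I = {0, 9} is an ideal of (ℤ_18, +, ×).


Check ideal conditions for I = {0, 9} in ℤ_18:
(1) I is an additive subgroup? Yes
(2) For r ∈ ℤ_18 and a ∈ I: r·a ∈ I? Yes

Yes, I is an ideal of ℤ_18


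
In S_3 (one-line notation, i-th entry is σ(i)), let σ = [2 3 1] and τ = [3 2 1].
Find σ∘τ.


σ∘τ: apply τ first, then σ
1 →τ 3 →σ 1
2 →τ 2 →σ 3
3 →τ 1 →σ 2

σ∘τ = [1 3 2]


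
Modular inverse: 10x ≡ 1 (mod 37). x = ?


Use the extended Euclidean algorithm to write 1 = 10·s + 37·t; then s mod 37 is the inverse.
Euclidean algorithm:
  10 = 0·37 + 10
  37 = 3·10 + 7
  10 = 1·7 + 3
  7 = 2·3 + 1
  3 = 3·1 + 0
gcd(10,37) = 1
Back-substitution gives: 10·(-11) + 37·(3) = 1
So 10⁻¹ ≡ -11 ≡ 26 (mod 37)
Check: 10 × 26 = 260 ≡ 1 (mod 37) ✓

10⁻¹ ≡ 26 (mod 37)


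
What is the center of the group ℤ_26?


Z(G) = {g ∈ G | gx = xg for all x ∈ G}
ℤ_26 is abelian, so Z(G) = G

Z(ℤ_26) = ℤ_26


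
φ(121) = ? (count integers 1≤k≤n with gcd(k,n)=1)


Factor n: 121 = 11^2
φ(n) = n · ∏(1 - 1/p) over distinct primes p | n
φ(121) = 121 · (1 - 1/11) = 110

φ(121) = 110


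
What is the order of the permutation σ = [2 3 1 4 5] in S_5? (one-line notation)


Cycle decomposition: (1 2 3)
Cycle lengths: 3
Order = lcm(3) = 3

ord(σ) = 3


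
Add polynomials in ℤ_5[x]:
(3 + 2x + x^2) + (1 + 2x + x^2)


Add coefficients mod 5:
x^0: 3 + 1 = 4 (mod 5)
x^1: 2 + 2 = 4 (mod 5)
x^2: 1 + 1 = 2 (mod 5)
Result: 4 + 4x + 2x^2

f + g = 4 + 4x + 2x^2


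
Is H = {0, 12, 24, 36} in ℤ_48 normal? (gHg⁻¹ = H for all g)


H = {0, 12, 24, 36} in ℤ_48
ℤ_48 is abelian; every subgroup of an abelian group is normal

Yes, normal subgroup


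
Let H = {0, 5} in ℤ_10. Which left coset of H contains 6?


6 + H = {6 + h (mod 10) : h ∈ H}
6+0=6, 6+5=1
6 + H = {1, 6} = 1 + H

6 + H = {1, 6}


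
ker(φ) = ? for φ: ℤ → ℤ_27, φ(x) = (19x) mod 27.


Kernel = preimage of identity
ker(φ) = {x ∈ ℤ : 19x ≡ 0 (mod 27)}. gcd(19,27) = 1, so 19x ≡ 0 (mod 27) ⟺ x ≡ 0 (mod 27/1 = 27). Hence ker(φ) = 27ℤ

ker(φ) = 27ℤ


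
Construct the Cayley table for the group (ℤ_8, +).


Elements: {0, 1, 2, 3, 4, 5, 6, 7}
Operation: addition mod 8
Entry (a, b) = (a + b) mod 8

Cayley table:
  | 0 | 1 | 2 | 3 | 4 | 5 | 6 | 7
0 | 0 | 1 | 2 | 3 | 4 | 5 | 6 | 7
1 | 1 | 2 | 3 | 4 | 5 | 6 | 7 | 0
2 | 2 | 3 | 4 | 5 | 6 | 7 | 0 | 1
3 | 3 | 4 | 5 | 6 | 7 | 0 | 1 | 2
4 | 4 | 5 | 6 | 7 | 0 | 1 | 2 | 3
5 | 5 | 6 | 7 | 0 | 1 | 2 | 3 | 4
6 | 6 | 7 | 0 | 1 | 2 | 3 | 4 | 5
7 | 7 | 0 | 1 | 2 | 3 | 4 | 5 | 6


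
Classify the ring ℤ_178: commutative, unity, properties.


ℤ_178 is a commutative ring with unity 1; 178 = 2×89 is composite, so 2·89 ≡ 0 gives zero divisors (not an integral domain)
Commutative: Yes
Integral domain: No
Has unity: Yes

ℤ_178: Commutative=Yes, Unity=Yes


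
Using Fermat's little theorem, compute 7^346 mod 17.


Fermat's little theorem: if p is prime and gcd(a,p)=1, then a^(p-1) ≡ 1 (mod p)
p = 17 is prime, gcd(7,17) = 1
Reduce exponent: 346 mod 16 = 10
So 7^346 ≡ 7^10 (mod 17)
7^10 mod 17 = 2

7^346 ≡ 2 (mod 17)


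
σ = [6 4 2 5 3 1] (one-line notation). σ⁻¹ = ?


To find σ⁻¹, swap domain and range:
σ(1) = 6 → σ⁻¹(6) = 1
σ(2) = 4 → σ⁻¹(4) = 2
σ(3) = 2 → σ⁻¹(2) = 3
σ(4) = 5 → σ⁻¹(5) = 4
σ(5) = 3 → σ⁻¹(3) = 5
σ(6) = 1 → σ⁻¹(1) = 6

σ⁻¹ = [6 3 5 2 4 1]


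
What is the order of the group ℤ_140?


ℤ_n has n elements.

|ℤ_140| = 140


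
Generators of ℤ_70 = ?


g generates ℤ_n iff gcd(g,n) = 1
Prime factors of 70: 2, 5, 7
Generators are g ∈ {1,...,69} not divisible by any of these primes.
Generators: {1, 3, 9, 11, 13, 17, 19, 23, 27, 29, 31, 33, 37, 39, 41, 43, 47, 51, 53, 57, 59, 61, 67, 69}
Number of generators = φ(70) = 24

Generators of ℤ_70 = {1, 3, 9, 11, 13, 17, 19, 23, 27, 29, 31, 33, 37, 39, 41, 43, 47, 51, 53, 57, 59, 61, 67, 69}


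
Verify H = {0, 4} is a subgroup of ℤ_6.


Subgroup test for H = {0, 4} in (ℤ_6, +):
(1) 0 ∈ H? Yes
(2) Closure: for all a,b ∈ H, (a+b) mod 6 ∈ H? No  [counterexample: 4 + 4 = 2 ∉ H]
(3) Inverses: for all a ∈ H, -a mod 6 ∈ H? No

No, H is not a subgroup of ℤ_6


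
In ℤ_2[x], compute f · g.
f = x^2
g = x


Expand and collect like terms; reduce coefficients mod 2:
x^0: 0·0 = 0 ≡ 0 (mod 2)
x^1: 0·1 + 0·0 = 0 ≡ 0 (mod 2)
x^2: 0·1 + 1·0 = 0 ≡ 0 (mod 2)
x^3: 1·1 = 1 ≡ 1 (mod 2)
Result: x^3

f · g = x^3


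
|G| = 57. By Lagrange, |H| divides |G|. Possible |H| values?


Lagrange's theorem: |H| divides |G|
|G| = 57
Divisors of 57: 1, 3, 19, 57

Possible subgroup orders: {1, 3, 19, 57}


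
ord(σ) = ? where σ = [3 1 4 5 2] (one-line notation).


Cycle decomposition: (1 3 4 5 2)
Cycle lengths: 5
Order = lcm(5) = 5

ord(σ) = 5


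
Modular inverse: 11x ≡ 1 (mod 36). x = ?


Use the extended Euclidean algorithm to write 1 = 11·s + 36·t; then s mod 36 is the inverse.
Euclidean algorithm:
  11 = 0·36 + 11
  36 = 3·11 + 3
  11 = 3·3 + 2
  3 = 1·2 + 1
  2 = 2·1 + 0
gcd(11,36) = 1
Back-substitution gives: 11·(-13) + 36·(4) = 1
So 11⁻¹ ≡ -13 ≡ 23 (mod 36)
Check: 11 × 23 = 253 ≡ 1 (mod 36) ✓

11⁻¹ ≡ 23 (mod 36)


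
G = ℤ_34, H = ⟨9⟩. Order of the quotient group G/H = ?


|⟨9⟩| = n / gcd(9, 34) = 34 / 1 = 34
H is normal (ℤ_34 is abelian).
|G/H| = |G| / |H| = 34 / 34 = 1

|G/H| = 1


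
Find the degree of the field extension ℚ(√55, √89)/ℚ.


[ℚ(√55,√89):ℚ] = [ℚ(√55,√89):ℚ(√55)]·[ℚ(√55):ℚ] = 2·2 = 4

[ℚ(√55, √89)/ℚ] = 4


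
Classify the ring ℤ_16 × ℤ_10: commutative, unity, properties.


Direct product ring; commutative with unity (1,1); but (1,0)·(0,1) = (0,0) gives zero divisors, so not an integral domain
Commutative: Yes
Integral domain: No
Has unity: Yes

ℤ_16 × ℤ_10: Commutative=Yes, Unity=Yes


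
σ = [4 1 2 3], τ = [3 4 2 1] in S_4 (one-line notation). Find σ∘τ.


σ∘τ: apply τ first, then σ
1 →τ 3 →σ 2
2 →τ 4 →σ 3
3 →τ 2 →σ 1
4 →τ 1 →σ 4

σ∘τ = [2 3 1 4]


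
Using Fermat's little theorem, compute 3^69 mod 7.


Fermat's little theorem: if p is prime and gcd(a,p)=1, then a^(p-1) ≡ 1 (mod p)
p = 7 is prime, gcd(3,7) = 1
Reduce exponent: 69 mod 6 = 3
So 3^69 ≡ 3^3 (mod 7)
3^3 mod 7 = 6

3^69 ≡ 6 (mod 7)


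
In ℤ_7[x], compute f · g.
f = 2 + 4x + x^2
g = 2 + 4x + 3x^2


Expand and collect like terms; reduce coefficients mod 7:
x^0: 2·2 = 4 ≡ 4 (mod 7)
x^1: 2·4 + 4·2 = 16 ≡ 2 (mod 7)
x^2: 2·3 + 4·4 + 1·2 = 24 ≡ 3 (mod 7)
x^3: 4·3 + 1·4 = 16 ≡ 2 (mod 7)
x^4: 1·3 = 3 ≡ 3 (mod 7)
Result: 4 + 2x + 3x^2 + 2x^3 + 3x^4

f · g = 4 + 2x + 3x^2 + 2x^3 + 3x^4


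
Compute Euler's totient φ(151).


Factor n: 151 = 151
φ(n) = n · ∏(1 - 1/p) over distinct primes p | n
φ(151) = 151 · (1 - 1/151) = 150

φ(151) = 150


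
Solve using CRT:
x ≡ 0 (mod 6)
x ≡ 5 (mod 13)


m₁ = 6, m₂ = 13, gcd = 1, so CRT applies. M = m₁·m₂ = 78
Let M₁ = M/m₁ = 13, M₂ = M/m₂ = 6
Find y₁ ≡ M₁⁻¹ (mod m₁): 13⁻¹ ≡ 1 (mod 6)
Find y₂ ≡ M₂⁻¹ (mod m₂): 6⁻¹ ≡ 11 (mod 13)
x = a₁·M₁·y₁ + a₂·M₂·y₂ = 0·13·1 + 5·6·11 = 330
Reduce mod 78: x ≡ 18
Check: 18 mod 6 = 0 ✓, 18 mod 13 = 5 ✓

x ≡ 18 (mod 78)


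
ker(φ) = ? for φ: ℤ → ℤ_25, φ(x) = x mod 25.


Kernel = preimage of identity
ker(φ) = {x ∈ ℤ : x ≡ 0 (mod 25)} = 25ℤ = {0, ±25, ±50, ...}

ker(φ) = 25ℤ


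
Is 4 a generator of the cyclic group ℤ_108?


g generates ℤ_n iff gcd(g, n) = 1
gcd(4, 108) = 4
Since gcd = 4 ≠ 1, ⟨4⟩ has order 27 < 108, so 4 is not a generator.

No, 4 does not generate ℤ_108


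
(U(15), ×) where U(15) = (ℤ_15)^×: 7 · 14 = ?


Operation: multiplication mod 15
7 · 14 = (a × b) mod 15 with a = 7, b = 14

7 · 14 = 8


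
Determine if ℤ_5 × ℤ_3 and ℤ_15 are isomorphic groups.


Comparing ℤ_5 × ℤ_3 and ℤ_15:
gcd(5,3) = 1, so ℤ_5 × ℤ_3 ≅ ℤ_15 (CRT)

Yes, ℤ_5 × ℤ_3 ≅ ℤ_15


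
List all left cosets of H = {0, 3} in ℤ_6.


H = {0, 3}, |H| = 2
Number of cosets = |G|/|H| = 6/2 = 3
0 + H = {0, 3}
1 + H = {1, 4}
2 + H = {2, 5}

Cosets: 0+H={0,3}; 1+H={1,4}; 2+H={2,5}


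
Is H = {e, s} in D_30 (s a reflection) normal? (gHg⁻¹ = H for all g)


H = {e, s} in D_30 (s a reflection)
r·s·r⁻¹ = sr⁻² ≠ s for n ≥ 3, so {e, s} is not closed under conjugation

No, not a normal subgroup


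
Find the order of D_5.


|D_n| = 2n (n rotations and n reflections)
|D_5| = 2×5 = 10

|D_5| = 10


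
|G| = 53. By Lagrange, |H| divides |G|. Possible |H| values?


Lagrange's theorem: |H| divides |G|
|G| = 53
Divisors of 53: 1, 53

Possible subgroup orders: {1, 53}


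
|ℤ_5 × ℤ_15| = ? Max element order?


|ℤ_5 × ℤ_15| = 5 × 15 = 75
Max element order = lcm(5,15) = 15
Cyclic? No (gcd=5)

|ℤ_5×ℤ_15| = 75, max element order = 15


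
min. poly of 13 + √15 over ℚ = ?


Let α = 13 + √15. Then α - 13 = √15, so (α - 13)² = 15, giving α² - 26α + 154 = 0. Degree 2 and α ∉ ℚ, so this is the minimal polynomial.

Minimal polynomial: x² - 26x + 154


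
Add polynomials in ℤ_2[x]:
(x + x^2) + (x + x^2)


Add coefficients mod 2:
x^0: 0 + 0 = 0 (mod 2)
x^1: 1 + 1 = 0 (mod 2)
x^2: 1 + 1 = 0 (mod 2)
Result: 0

f + g = 0


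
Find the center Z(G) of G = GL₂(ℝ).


Z(G) = {g ∈ G | gx = xg for all x ∈ G}
Only scalar multiples of the identity commute with all invertible matrices

Z(GL₂(ℝ)) = {aI : a ∈ ℝ, a ≠ 0}


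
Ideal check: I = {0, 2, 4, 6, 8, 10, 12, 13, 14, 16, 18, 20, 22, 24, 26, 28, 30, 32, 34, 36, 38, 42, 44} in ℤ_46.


Check ideal conditions for I = {0, 2, 4, 6, 8, 10, 12, 13, 14, 16, 18, 20, 22, 24, 26, 28, 30, 32, 34, 36, 38, 42, 44} in ℤ_46:
(1) I is an additive subgroup? No
(2) For r ∈ ℤ_46 and a ∈ I: r·a ∈ I? No  [counterexample: r=2, a=20, r·a mod 46 = 40 ∉ I]

No, I is not an ideal of ℤ_46


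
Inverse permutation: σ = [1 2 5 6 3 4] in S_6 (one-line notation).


To find σ⁻¹, swap domain and range:
σ(1) = 1 → σ⁻¹(1) = 1
σ(2) = 2 → σ⁻¹(2) = 2
σ(3) = 5 → σ⁻¹(5) = 3
σ(4) = 6 → σ⁻¹(6) = 4
σ(5) = 3 → σ⁻¹(3) = 5
σ(6) = 4 → σ⁻¹(4) = 6

σ⁻¹ = [1 2 5 6 3 4]


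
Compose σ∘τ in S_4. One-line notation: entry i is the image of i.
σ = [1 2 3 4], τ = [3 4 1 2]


σ∘τ: apply τ first, then σ
1 →τ 3 →σ 3
2 →τ 4 →σ 4
3 →τ 1 →σ 1
4 →τ 2 →σ 2

σ∘τ = [3 4 1 2]


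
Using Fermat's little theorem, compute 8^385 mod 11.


Fermat's little theorem: if p is prime and gcd(a,p)=1, then a^(p-1) ≡ 1 (mod p)
p = 11 is prime, gcd(8,11) = 1
Reduce exponent: 385 mod 10 = 5
So 8^385 ≡ 8^5 (mod 11)
8^5 mod 11 = 10

8^385 ≡ 10 (mod 11)


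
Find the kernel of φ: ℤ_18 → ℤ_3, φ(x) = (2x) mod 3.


Kernel = preimage of identity
ker(φ) = {x ∈ ℤ_18 : 2x ≡ 0 (mod 3)}. Since 3 | 18, φ is well-defined. The kernel is the cyclic subgroup ⟨3⟩ of ℤ_18 (order 6), i.e. {0, 3, 6, 9, 12, 15}

ker(φ) = {0, 3, 6, 9, 12, 15}


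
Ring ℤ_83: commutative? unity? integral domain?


ℤ_83 is a commutative ring with unity 1; 83 is prime, so ℤ_83 is a field (hence an integral domain)
Commutative: Yes
Integral domain: Yes
Has unity: Yes

ℤ_83: Commutative=Yes, Unity=Yes


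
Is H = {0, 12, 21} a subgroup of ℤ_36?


Subgroup test for H = {0, 12, 21} in (ℤ_36, +):
(1) 0 ∈ H? Yes
(2) Closure: for all a,b ∈ H, (a+b) mod 36 ∈ H? No  [counterexample: 12 + 12 = 24 ∉ H]
(3) Inverses: for all a ∈ H, -a mod 36 ∈ H? No

No, H is not a subgroup of ℤ_36


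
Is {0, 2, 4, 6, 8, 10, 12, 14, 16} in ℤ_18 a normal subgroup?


H = {0, 2, 4, 6, 8, 10, 12, 14, 16} in ℤ_18
ℤ_18 is abelian; every subgroup of an abelian group is normal

Yes, normal subgroup


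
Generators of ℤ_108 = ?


g generates ℤ_n iff gcd(g,n) = 1
Prime factors of 108: 2, 3
Generators are g ∈ {1,...,107} not divisible by any of these primes.
Generators: {1, 5, 7, 11, 13, 17, 19, 23, 25, 29, 31, 35, 37, 41, 43, 47, 49, 53, 55, 59, 61, 65, 67, 71, 73, 77, 79, 83, 85, 89, 91, 95, 97, 101, 103, 107}
Number of generators = φ(108) = 36

Generators of ℤ_108 = {1, 5, 7, 11, 13, 17, 19, 23, 25, 29, 31, 35, 37, 41, 43, 47, 49, 53, 55, 59, 61, 65, 67, 71, 73, 77, 79, 83, 85, 89, 91, 95, 97, 101, 103, 107}


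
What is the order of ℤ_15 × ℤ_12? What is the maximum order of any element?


|ℤ_15 × ℤ_12| = 15 × 12 = 180
Max element order = lcm(15,12) = 60
Cyclic? No (gcd=3)

|ℤ_15×ℤ_12| = 180, max element order = 60


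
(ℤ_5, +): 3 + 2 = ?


Operation: addition mod 5
3 + 2 = (a + b) mod 5 with a = 3, b = 2

3 + 2 = 0


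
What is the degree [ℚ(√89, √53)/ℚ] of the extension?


[ℚ(√89,√53):ℚ] = [ℚ(√89,√53):ℚ(√89)]·[ℚ(√89):ℚ] = 2·2 = 4

[ℚ(√89, √53)/ℚ] = 4


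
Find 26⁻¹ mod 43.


Use the extended Euclidean algorithm to write 1 = 26·s + 43·t; then s mod 43 is the inverse.
Euclidean algorithm:
  26 = 0·43 + 26
  43 = 1·26 + 17
  26 = 1·17 + 9
  17 = 1·9 + 8
  9 = 1·8 + 1
  8 = 8·1 + 0
gcd(26,43) = 1
Back-substitution gives: 26·(5) + 43·(-3) = 1
So 26⁻¹ ≡ 5 ≡ 5 (mod 43)
Check: 26 × 5 = 130 ≡ 1 (mod 43) ✓

26⁻¹ ≡ 5 (mod 43)


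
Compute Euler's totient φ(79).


Factor n: 79 = 79
φ(n) = n · ∏(1 - 1/p) over distinct primes p | n
φ(79) = 79 · (1 - 1/79) = 78

φ(79) = 78


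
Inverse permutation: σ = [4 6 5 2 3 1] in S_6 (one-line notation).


To find σ⁻¹, swap domain and range:
σ(1) = 4 → σ⁻¹(4) = 1
σ(2) = 6 → σ⁻¹(6) = 2
σ(3) = 5 → σ⁻¹(5) = 3
σ(4) = 2 → σ⁻¹(2) = 4
σ(5) = 3 → σ⁻¹(3) = 5
σ(6) = 1 → σ⁻¹(1) = 6

σ⁻¹ = [6 4 5 1 3 2]


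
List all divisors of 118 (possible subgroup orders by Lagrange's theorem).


Lagrange's theorem: |H| divides |G|
|G| = 118
Divisors of 118: 1, 2, 59, 118

Possible subgroup orders: {1, 2, 59, 118}


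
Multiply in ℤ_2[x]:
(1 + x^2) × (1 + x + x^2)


Expand and collect like terms; reduce coefficients mod 2:
x^0: 1·1 = 1 ≡ 1 (mod 2)
x^1: 1·1 + 0·1 = 1 ≡ 1 (mod 2)
x^2: 1·1 + 0·1 + 1·1 = 2 ≡ 0 (mod 2)
x^3: 0·1 + 1·1 = 1 ≡ 1 (mod 2)
x^4: 1·1 = 1 ≡ 1 (mod 2)
Result: 1 + x + x^3 + x^4

f · g = 1 + x + x^3 + x^4


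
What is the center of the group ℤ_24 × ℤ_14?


Z(G) = {g ∈ G | gx = xg for all x ∈ G}
Direct product of abelian groups is abelian, so Z(G) = G

Z(ℤ_24 × ℤ_14) = ℤ_24 × ℤ_14


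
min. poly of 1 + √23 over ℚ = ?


Let α = 1 + √23. Then α - 1 = √23, so (α - 1)² = 23, giving α² - 2α - 22 = 0. Degree 2 and α ∉ ℚ, so this is the minimal polynomial.

Minimal polynomial: x² - 2x - 22


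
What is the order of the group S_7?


|S_n| = n! (number of permutations of n symbols)
|S_7| = 7! = 5040

|S_7| = 5040


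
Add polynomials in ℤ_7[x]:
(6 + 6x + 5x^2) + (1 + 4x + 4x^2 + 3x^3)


Add coefficients mod 7:
x^0: 6 + 1 = 0 (mod 7)
x^1: 6 + 4 = 3 (mod 7)
x^2: 5 + 4 = 2 (mod 7)
x^3: 0 + 3 = 3 (mod 7)
Result: 3x + 2x^2 + 3x^3

f + g = 3x + 2x^2 + 3x^3


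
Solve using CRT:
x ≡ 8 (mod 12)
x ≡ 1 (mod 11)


m₁ = 12, m₂ = 11, gcd = 1, so CRT applies. M = m₁·m₂ = 132
Let M₁ = M/m₁ = 11, M₂ = M/m₂ = 12
Find y₁ ≡ M₁⁻¹ (mod m₁): 11⁻¹ ≡ 11 (mod 12)
Find y₂ ≡ M₂⁻¹ (mod m₂): 12⁻¹ ≡ 1 (mod 11)
x = a₁·M₁·y₁ + a₂·M₂·y₂ = 8·11·11 + 1·12·1 = 980
Reduce mod 132: x ≡ 56
Check: 56 mod 12 = 8 ✓, 56 mod 11 = 1 ✓

x ≡ 56 (mod 132)


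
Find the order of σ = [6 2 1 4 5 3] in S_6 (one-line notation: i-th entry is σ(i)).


Cycle decomposition: (1 6 3)
Cycle lengths: 3
Order = lcm(3) = 3

ord(σ) = 3


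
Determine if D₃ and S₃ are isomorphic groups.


Comparing D₃ and S₃:
Both are the unique non-abelian group of order 6

Yes, D₃ ≅ S₃


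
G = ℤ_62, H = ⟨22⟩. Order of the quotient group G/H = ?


|⟨22⟩| = n / gcd(22, 62) = 62 / 2 = 31
H is normal (ℤ_62 is abelian).
|G/H| = |G| / |H| = 62 / 31 = 2

|G/H| = 2


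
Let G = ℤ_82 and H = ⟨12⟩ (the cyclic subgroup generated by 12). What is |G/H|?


|⟨12⟩| = n / gcd(12, 82) = 82 / 2 = 41
H is normal (ℤ_82 is abelian).
|G/H| = |G| / |H| = 82 / 41 = 2

|G/H| = 2


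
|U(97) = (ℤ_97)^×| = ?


U(n) is the group of units mod n; |U(n)| = φ(n)
|U(97)| = φ(97) = 96

|U(97) = (ℤ_97)^×| = 96


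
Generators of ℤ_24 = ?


g generates ℤ_n iff gcd(g,n) = 1
Prime factors of 24: 2, 3
Generators are g ∈ {1,...,23} not divisible by any of these primes.
Generators: {1, 5, 7, 11, 13, 17, 19, 23}
Number of generators = φ(24) = 8

Generators of ℤ_24 = {1, 5, 7, 11, 13, 17, 19, 23}
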